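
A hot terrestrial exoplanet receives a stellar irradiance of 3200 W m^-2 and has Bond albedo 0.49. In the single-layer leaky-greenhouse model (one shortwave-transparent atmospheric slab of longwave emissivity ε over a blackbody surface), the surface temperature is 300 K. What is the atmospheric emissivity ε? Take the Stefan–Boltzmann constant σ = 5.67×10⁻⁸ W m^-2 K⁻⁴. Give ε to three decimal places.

First, T_e = [3200·(1−0.49)/(4σ)]^(1/4) = 291.3 K.
Since (2−ε)/2 = (T_e/T_s)⁴ = 0.8884, ε = 0.2233.

0.223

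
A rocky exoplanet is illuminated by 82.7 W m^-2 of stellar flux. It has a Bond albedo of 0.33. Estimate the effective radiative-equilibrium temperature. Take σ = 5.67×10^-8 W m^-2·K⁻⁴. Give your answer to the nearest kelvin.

The planet absorbs (1−α)S over its disc πR² and re-emits over 4πR², so the mean absorbed flux is (1−0.33)·82.70/4 = 13.85 W m^-2.
Balancing against σT⁴: T = (13.85/5.67×10⁻⁸)^(1/4) = 125.0 K.

125 K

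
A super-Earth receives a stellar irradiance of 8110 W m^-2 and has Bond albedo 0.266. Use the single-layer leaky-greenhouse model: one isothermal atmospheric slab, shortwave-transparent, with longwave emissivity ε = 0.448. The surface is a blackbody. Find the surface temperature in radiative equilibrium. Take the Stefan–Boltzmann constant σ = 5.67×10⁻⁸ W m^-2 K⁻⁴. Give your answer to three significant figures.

The planet radiates to space at T_e = [S(1−α)/(4σ)]^(1/4) = 402.5 K.
For a single slab of emissivity ε, T_s⁴ = 2T_e⁴/(2−ε); thus T_s = 402.5·(1.289)^(1/4) = 428.8 K.

429 K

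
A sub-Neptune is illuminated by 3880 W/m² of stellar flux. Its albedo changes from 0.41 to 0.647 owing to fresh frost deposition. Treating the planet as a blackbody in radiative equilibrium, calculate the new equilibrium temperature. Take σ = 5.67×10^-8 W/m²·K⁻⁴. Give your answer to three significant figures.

279 K

With the new albedo, S(1−α₂)/4 = 342.4 W/m², so T₂ = 278.8 K.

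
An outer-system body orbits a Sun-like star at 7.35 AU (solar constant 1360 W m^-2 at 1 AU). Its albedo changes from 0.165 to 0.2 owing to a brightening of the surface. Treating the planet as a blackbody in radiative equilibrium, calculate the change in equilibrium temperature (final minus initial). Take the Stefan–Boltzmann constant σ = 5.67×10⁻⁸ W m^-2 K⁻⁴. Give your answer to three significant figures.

-1.04 K

By the inverse-square law, S = 1360/7.35² = 25.17 W m^-2.
With α = 0.165, T₁ = 98.12 K.
With α = 0.2, T₂ = 97.07 K.
ΔT = T₂ − T₁ = -1.045 K.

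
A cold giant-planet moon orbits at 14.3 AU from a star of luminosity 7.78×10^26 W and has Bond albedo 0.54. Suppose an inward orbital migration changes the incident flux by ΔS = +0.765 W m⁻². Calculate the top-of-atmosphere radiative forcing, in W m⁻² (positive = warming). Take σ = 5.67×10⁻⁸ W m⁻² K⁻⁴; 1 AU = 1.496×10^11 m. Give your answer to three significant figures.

d = 14.3 × 1.496×10^11 m = 2.139×10^12 m.
Flux at the orbit: S = L/(4πd²) = 7.78×10^26/(4π·(2.14×10^12)²) = 13.53 W m⁻².
TOA radiative forcing: ΔF = (1−α)ΔS/4 = 0.46·(+0.765)/4 = 0.08797 W m⁻².

0.0880 W m⁻²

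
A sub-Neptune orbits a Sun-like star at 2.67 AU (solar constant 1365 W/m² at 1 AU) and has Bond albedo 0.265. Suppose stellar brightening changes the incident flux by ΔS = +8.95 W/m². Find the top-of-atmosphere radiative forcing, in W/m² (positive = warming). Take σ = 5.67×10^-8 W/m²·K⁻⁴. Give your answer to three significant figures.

1.64 W/m²

By the inverse-square law, S = 1365/2.67² = 191.5 W/m².
Only a fraction (1−α) is absorbed and it's spread over 4πR², so ΔF = (1−α)ΔS/4 = 1.645 W/m².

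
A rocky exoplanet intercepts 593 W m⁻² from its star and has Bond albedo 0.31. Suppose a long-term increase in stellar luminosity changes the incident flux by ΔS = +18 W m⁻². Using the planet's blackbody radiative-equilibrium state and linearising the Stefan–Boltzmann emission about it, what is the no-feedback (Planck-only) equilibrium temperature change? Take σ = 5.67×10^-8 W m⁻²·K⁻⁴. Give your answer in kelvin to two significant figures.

1.6 K

The baseline emission temperature is T_e = 206.1 K.
TOA radiative forcing: ΔF = (1−α)ΔS/4 = 0.69·(+18)/4 = 3.105 W m⁻².
Planck response: λ_P = 4σT_e³ = 4·5.67×10⁻⁸·(206.1)³ = 1.985 W m⁻²/K.
ΔT₀ = ΔF/λ_P = 3.105/1.985 = 1.56 K.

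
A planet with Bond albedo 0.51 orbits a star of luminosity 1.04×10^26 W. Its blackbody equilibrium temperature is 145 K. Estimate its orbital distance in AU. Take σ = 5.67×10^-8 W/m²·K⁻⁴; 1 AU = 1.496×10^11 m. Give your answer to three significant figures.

Required flux: S = 4σT⁴/(1−α) = 204.6 W/m².
S = L/(4πd²) → d = √(L/4πS) = √(1.04×10^26/(4π·204.6)) = 2.011×10^11 m = 1.344 AU.

1.34 AU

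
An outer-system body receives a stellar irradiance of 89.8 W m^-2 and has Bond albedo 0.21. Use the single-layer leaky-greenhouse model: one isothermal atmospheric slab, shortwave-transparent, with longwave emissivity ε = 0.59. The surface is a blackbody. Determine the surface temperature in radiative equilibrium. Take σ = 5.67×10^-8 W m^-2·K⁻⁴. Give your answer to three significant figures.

145 kelvin

At the top of the atmosphere, σT_e⁴ = S(1−α)/4 = 17.74 W m^-2, giving T_e = 133.0 K.
Surface balance with a leaky layer gives σT_s⁴ = σT_e⁴·2/(2−ε), so T_s = T_e·[2/(2−0.59)]^(1/4) = 145.1 K.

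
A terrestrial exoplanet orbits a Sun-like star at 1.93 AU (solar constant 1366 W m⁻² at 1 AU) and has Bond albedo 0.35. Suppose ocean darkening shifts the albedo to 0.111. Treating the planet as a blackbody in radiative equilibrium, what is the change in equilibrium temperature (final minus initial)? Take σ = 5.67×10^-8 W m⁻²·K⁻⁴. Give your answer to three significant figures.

Flux at the orbit: S = 1366/(1.93)² = 366.7 W m⁻².
Initial: T₁ = [S(1−0.35)/(4σ)]^(1/4) = 180.1 K.
Final:   T₂ = [S(1−0.111)/(4σ)]^(1/4) = 194.7 K.
Change: 194.7 − 180.1 = 14.66 K.

14.7 kelvin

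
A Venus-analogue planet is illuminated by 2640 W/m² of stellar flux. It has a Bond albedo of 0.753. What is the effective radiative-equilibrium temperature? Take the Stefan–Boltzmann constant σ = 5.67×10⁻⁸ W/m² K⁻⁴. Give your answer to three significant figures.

Averaging over the sphere, the absorbed flux is S(1−α)/4 = 163.0 W/m².
In equilibrium σT⁴ equals this, so T = 231.6 K.

232 K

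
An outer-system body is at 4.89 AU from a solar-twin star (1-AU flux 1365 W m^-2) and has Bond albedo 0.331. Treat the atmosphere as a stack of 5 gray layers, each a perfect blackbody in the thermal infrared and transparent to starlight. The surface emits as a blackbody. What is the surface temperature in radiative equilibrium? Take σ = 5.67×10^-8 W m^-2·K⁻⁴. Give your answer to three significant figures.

Flux at the orbit: S = 1365/(4.89)² = 57.08 W m^-2.
OLR = S(1−α)/4 = 9.547 W m^-2; the top layer radiates at T_e = 113.9 K.
For an N-layer opaque stack, T_s⁴ = (N+1)T_e⁴, hence T_s = (6)^(1/4)×113.9 K = 178.3 K.

178 K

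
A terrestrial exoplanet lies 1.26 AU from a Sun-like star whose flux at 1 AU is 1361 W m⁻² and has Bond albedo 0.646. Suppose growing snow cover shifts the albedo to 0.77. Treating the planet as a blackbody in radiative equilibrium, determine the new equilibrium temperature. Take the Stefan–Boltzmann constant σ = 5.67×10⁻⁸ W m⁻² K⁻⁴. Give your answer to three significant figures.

172 K

Irradiance scales as 1/d², so S = 1361 W m⁻² × (1/1.26)² = 857.3 W m⁻².
With the new albedo, S(1−α₂)/4 = 49.29 W m⁻², so T₂ = 171.7 K.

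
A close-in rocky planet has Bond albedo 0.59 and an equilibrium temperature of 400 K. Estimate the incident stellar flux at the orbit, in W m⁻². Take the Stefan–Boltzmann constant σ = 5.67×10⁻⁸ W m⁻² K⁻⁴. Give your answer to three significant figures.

14200 W m⁻²

From S(1−α)/4 = σT⁴: S = 4σT⁴/(1−α).
The emitted flux is σT⁴ = 1452 W m⁻².
So S = 4×1452/(1−0.59) = 14160 W m⁻².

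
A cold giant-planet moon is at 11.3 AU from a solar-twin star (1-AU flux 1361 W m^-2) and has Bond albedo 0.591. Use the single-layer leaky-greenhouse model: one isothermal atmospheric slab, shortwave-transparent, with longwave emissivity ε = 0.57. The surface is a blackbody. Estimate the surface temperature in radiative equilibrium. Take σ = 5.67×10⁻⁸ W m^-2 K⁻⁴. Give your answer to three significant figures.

72.0 K

Irradiance scales as 1/d², so S = 1361 W m^-2 × (1/11.3)² = 10.66 W m^-2.
The planet radiates to space at T_e = [S(1−α)/(4σ)]^(1/4) = 66.21 K.
Surface balance with a leaky layer gives σT_s⁴ = σT_e⁴·2/(2−ε), so T_s = T_e·[2/(2−0.57)]^(1/4) = 72.01 K.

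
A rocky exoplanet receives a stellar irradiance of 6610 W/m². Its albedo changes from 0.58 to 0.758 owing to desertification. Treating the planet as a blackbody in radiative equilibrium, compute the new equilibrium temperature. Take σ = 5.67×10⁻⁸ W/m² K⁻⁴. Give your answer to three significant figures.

290 K

T₂ = [S(1−α₂)/(4σ)]^(1/4) = [6610·0.242/(4σ)]^(1/4) = 289.8 K.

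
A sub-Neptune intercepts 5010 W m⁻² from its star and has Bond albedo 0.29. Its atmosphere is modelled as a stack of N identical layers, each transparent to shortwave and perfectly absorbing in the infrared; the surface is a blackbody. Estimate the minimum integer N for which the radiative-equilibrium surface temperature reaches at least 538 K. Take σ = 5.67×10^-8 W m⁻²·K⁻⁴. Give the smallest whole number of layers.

5

The effective emission temperature is T_e = [S(1−α)/(4σ)]^¼ = 353.9 K.
T_s = (N+1)^(1/4)·T_e ≥ 538 K requires N+1 ≥ (T_s/T_e)⁴ = (538/353.9)⁴ = 5.342.
Rounding up, N = 5.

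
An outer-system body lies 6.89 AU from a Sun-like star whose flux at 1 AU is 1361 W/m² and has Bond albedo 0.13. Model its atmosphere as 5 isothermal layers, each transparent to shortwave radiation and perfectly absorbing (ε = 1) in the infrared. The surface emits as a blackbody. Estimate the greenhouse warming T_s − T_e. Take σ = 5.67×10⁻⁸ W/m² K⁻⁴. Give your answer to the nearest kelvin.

By the inverse-square law, S = 1361/6.89² = 28.67 W/m².
The effective emission temperature is T_e = [S(1−α)/(4σ)]^¼ = 102.4 K.
Surface: T_s = (6)^¼·T_e = 160.3 K.
Warming: T_s − T_e = 57.87 K.

58 kelvin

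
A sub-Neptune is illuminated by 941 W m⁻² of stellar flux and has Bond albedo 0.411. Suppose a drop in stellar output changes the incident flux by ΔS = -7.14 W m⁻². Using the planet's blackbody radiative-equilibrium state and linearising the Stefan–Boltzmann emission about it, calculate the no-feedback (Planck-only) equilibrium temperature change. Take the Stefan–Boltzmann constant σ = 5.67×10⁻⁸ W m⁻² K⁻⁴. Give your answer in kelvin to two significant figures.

Unperturbed T_e = [941.0·(1−0.411)/(4σ)]^¼ = 222.3 K.
TOA radiative forcing: ΔF = (1−α)ΔS/4 = 0.589·(-7.14)/4 = -1.051 W m⁻².
The Planck feedback parameter is 4σT_e³ = 2.493 W m⁻²/K.
So ΔT₀ = -1.051/2.493 = -0.422 K.

-0.42 K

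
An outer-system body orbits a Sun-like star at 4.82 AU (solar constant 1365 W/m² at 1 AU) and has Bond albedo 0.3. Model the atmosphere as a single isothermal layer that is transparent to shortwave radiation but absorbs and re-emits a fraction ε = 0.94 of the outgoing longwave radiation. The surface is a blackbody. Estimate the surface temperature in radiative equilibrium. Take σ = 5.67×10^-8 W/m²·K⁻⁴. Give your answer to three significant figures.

Flux at the orbit: S = 1365/(4.82)² = 58.75 W/m².
Effective emission temperature (TOA balance): σT_e⁴ = S(1−α)/4 = 10.28 W/m² → T_e = 116.0 K.
For a single slab of emissivity ε, T_s⁴ = 2T_e⁴/(2−ε); thus T_s = 116.0·(1.887)^(1/4) = 136.0 K.

136 K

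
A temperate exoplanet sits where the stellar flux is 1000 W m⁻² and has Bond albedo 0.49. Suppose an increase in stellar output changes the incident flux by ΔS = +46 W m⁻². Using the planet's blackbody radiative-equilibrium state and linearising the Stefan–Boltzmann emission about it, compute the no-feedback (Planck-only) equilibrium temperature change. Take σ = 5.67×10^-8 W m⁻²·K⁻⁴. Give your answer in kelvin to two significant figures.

The baseline emission temperature is T_e = 217.8 K.
Only a fraction (1−α) is absorbed and it's spread over 4πR², so ΔF = (1−α)ΔS/4 = 5.865 W m⁻².
Planck response: λ_P = 4σT_e³ = 4·5.67×10⁻⁸·(217.8)³ = 2.342 W m⁻²/K.
So ΔT₀ = 5.865/2.342 = 2.50 K.

2.5 K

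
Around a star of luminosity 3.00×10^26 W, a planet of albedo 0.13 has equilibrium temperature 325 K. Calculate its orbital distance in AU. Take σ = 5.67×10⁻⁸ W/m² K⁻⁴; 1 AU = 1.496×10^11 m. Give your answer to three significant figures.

The flux needed for this T is 4σT⁴/(1−0.13) = 2908 W/m².
Then d = [L/(4πS)]^(1/2) = 9.060×10^10 m, i.e. 0.6056 AU.

0.606 AU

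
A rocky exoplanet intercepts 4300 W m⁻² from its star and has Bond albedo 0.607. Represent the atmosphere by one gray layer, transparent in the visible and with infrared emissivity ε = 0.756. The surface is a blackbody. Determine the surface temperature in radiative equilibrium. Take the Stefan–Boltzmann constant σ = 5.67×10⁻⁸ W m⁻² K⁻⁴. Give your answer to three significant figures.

The planet radiates to space at T_e = [S(1−α)/(4σ)]^(1/4) = 293.8 K.
For a single slab of emissivity ε, T_s⁴ = 2T_e⁴/(2−ε); thus T_s = 293.8·(1.608)^(1/4) = 330.8 K.

331 K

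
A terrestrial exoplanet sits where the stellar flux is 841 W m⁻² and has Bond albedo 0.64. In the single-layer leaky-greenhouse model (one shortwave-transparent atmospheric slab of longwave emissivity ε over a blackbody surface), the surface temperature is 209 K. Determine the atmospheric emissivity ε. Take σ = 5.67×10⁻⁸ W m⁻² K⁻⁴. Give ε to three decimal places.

0.601

First, T_e = [841.0·(1−0.64)/(4σ)]^(1/4) = 191.1 K.
Inverting T_s⁴ = 2T_e⁴/(2−ε): (T_e/T_s)⁴ = 0.6996, so ε = 2(1 − 0.6996) = 0.6007.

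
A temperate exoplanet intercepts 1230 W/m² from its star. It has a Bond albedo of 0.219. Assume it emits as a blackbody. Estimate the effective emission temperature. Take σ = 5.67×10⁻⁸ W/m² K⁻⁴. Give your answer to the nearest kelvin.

255 kelvin

Averaging over the sphere, the absorbed flux is S(1−α)/4 = 240.2 W/m².
Set σT⁴ = 240.2 → T = (240.2/σ)^(1/4) = 255.1 K.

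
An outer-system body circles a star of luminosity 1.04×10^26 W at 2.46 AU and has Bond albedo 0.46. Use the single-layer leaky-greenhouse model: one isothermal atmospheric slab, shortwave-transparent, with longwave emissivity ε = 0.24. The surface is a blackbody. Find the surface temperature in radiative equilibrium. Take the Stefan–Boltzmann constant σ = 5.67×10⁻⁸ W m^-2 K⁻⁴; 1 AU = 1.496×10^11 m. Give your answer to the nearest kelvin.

Orbital distance: d = 2.46 AU = 3.680×10^11 m.
Spreading L over a sphere of radius d: S = 1.04×10^26/(4π·3.68×10^11²) = 61.11 W m^-2.
The planet radiates to space at T_e = [S(1−α)/(4σ)]^(1/4) = 109.8 K.
For a single slab of emissivity ε, T_s⁴ = 2T_e⁴/(2−ε); thus T_s = 109.8·(1.136)^(1/4) = 113.4 K.

113 K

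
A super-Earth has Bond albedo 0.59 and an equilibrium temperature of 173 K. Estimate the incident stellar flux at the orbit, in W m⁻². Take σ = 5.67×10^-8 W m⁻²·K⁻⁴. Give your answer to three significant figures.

From S(1−α)/4 = σT⁴: S = 4σT⁴/(1−α).
σT⁴ = 5.67×10⁻⁸·(173)⁴ = 50.79 W m⁻².
S = 4·50.79/0.41 = 495.5 W m⁻².

495 W m⁻²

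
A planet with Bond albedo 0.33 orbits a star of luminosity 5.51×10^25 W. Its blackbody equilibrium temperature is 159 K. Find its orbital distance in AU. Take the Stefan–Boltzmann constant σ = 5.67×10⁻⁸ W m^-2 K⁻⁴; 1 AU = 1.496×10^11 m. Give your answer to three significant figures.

The flux needed for this T is 4σT⁴/(1−0.33) = 216.3 W m^-2.
S = L/(4πd²) → d = √(L/4πS) = √(5.51×10^25/(4π·216.3)) = 1.424×10^11 m = 0.9516 AU.

0.952 AU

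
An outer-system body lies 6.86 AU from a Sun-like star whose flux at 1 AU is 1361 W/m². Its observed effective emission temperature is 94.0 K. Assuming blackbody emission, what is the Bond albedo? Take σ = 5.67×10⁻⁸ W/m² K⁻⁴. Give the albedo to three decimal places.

0.388

Flux at the orbit: S = 1361/(6.86)² = 28.92 W/m².
From σT⁴ = S(1−α)/4 we invert for α: 1−α = 4σT⁴/S.
σT⁴ = 4.427 W/m², so 4σT⁴ = 17.71 W/m².
Hence α = 1 − 17.71/28.92 = 0.3877.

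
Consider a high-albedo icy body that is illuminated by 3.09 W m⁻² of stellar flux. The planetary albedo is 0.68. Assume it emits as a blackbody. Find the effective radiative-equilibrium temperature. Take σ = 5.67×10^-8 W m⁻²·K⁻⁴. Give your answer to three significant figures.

45.7 K

Averaging over the sphere, the absorbed flux is S(1−α)/4 = 0.2472 W m⁻².
In equilibrium σT⁴ equals this, so T = 45.69 K.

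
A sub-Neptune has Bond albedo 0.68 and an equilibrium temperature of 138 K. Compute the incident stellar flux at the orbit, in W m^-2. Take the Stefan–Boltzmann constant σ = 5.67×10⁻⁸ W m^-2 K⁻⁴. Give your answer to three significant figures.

257 W m^-2

From S(1−α)/4 = σT⁴: S = 4σT⁴/(1−α).
The emitted flux is σT⁴ = 20.56 W m^-2.
S = 4·20.56/0.32 = 257.0 W m^-2.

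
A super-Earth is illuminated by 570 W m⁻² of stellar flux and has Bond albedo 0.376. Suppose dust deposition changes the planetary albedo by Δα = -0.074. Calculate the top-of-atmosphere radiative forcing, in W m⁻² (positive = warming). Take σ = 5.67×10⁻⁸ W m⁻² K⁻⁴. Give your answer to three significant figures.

TOA radiative forcing: ΔF = −S·Δα/4 = −570.0·(-0.074)/4 = 10.54 W m⁻².

10.5 W m⁻²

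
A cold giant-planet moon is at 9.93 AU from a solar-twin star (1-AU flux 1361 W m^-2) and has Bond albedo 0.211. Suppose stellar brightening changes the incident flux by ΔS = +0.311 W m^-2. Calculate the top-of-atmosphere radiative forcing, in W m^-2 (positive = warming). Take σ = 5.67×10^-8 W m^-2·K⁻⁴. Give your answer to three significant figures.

By the inverse-square law, S = 1361/9.93² = 13.80 W m^-2.
ΔF = Δ[S(1−α)]/4 = (1−0.211)·+0.311/4 = 0.06134 W m^-2.

0.0613 W m^-2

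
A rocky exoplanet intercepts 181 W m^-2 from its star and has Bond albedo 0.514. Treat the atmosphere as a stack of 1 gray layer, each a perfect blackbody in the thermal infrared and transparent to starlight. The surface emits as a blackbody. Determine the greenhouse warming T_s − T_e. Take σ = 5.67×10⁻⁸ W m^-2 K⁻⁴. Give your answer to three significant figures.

OLR = S(1−α)/4 = 21.99 W m^-2; the top layer radiates at T_e = 140.3 K.
T_s = (N+1)^(1/4)·T_e = 166.9 K.
So the greenhouse effect raises the surface by 166.9 − 140.3 = 26.55 K.

26.6 kelvin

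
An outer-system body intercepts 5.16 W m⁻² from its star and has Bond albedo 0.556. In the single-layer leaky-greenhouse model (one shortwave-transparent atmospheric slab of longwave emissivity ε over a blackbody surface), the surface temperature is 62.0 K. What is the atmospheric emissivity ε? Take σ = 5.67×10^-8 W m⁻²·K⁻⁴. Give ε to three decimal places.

0.633

First, T_e = [5.160·(1−0.556)/(4σ)]^(1/4) = 56.38 K.
T_s⁴ = T_e⁴·2/(2−ε) → ε = 2 − 2(T_e/T_s)⁴ = 2 − 2·(56.38/62.0)⁴ = 0.6327.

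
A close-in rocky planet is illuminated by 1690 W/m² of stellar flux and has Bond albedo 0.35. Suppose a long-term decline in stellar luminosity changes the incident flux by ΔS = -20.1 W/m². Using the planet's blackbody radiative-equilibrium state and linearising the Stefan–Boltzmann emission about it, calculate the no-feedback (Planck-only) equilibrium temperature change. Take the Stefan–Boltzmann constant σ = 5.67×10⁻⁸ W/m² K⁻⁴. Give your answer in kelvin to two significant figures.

Unperturbed T_e = [1690·(1−0.35)/(4σ)]^¼ = 263.8 K.
Only a fraction (1−α) is absorbed and it's spread over 4πR², so ΔF = (1−α)ΔS/4 = -3.266 W/m².
The Planck feedback parameter is 4σT_e³ = 4.164 W/m²/K.
So ΔT₀ = -3.266/4.164 = -0.784 K.

-0.78 K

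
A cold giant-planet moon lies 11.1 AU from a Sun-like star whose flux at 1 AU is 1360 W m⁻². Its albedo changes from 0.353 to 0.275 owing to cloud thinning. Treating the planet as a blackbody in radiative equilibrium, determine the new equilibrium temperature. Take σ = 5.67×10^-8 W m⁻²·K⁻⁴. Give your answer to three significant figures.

By the inverse-square law, S = 1360/11.1² = 11.04 W m⁻².
New equilibrium: T₂ = [(1−0.275)·11.04/(4σ)]^(1/4) = 77.07 K.

77.1 kelvin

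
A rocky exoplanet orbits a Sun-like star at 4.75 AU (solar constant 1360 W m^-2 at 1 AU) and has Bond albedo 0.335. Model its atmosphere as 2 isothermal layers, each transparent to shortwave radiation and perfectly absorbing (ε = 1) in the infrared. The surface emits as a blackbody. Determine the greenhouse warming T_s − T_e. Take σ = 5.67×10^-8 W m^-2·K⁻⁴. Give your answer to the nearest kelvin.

36 K

Flux at the orbit: S = 1360/(4.75)² = 60.28 W m^-2.
The effective emission temperature is T_e = [S(1−α)/(4σ)]^¼ = 115.3 K.
T_s = (N+1)^(1/4)·T_e = 151.7 K.
So the greenhouse effect raises the surface by 151.7 − 115.3 = 36.44 K.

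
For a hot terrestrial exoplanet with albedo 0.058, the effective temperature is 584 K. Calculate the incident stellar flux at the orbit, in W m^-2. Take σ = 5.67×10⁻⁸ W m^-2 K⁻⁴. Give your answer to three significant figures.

28000 W m^-2

From S(1−α)/4 = σT⁴: S = 4σT⁴/(1−α).
The emitted flux is σT⁴ = 6595 W m^-2.
S = 4·6595/0.942 = 28010 W m^-2.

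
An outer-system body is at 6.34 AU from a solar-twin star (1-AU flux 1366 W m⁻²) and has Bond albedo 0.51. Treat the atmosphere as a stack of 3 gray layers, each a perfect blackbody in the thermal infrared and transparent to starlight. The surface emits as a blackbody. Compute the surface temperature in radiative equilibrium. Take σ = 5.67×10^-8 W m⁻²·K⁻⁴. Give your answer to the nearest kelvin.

131 K

Flux at the orbit: S = 1366/(6.34)² = 33.98 W m⁻².
Top-of-atmosphere balance: σT_e⁴ = S(1−α)/4 = 4.163 W m⁻² → T_e = 92.57 K.
With N = 3 opaque layers, T_s = (N+1)^(1/4)·T_e = 4^(1/4)·92.57 = 130.9 K.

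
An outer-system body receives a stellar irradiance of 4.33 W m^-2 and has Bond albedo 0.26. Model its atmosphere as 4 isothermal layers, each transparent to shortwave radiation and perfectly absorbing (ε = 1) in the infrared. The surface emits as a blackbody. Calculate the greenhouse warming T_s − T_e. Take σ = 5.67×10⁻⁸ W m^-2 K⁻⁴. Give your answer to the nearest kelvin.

30 K

The effective emission temperature is T_e = [S(1−α)/(4σ)]^¼ = 61.31 K.
Surface: T_s = (5)^¼·T_e = 91.68 K.
So the greenhouse effect raises the surface by 91.68 − 61.31 = 30.37 K.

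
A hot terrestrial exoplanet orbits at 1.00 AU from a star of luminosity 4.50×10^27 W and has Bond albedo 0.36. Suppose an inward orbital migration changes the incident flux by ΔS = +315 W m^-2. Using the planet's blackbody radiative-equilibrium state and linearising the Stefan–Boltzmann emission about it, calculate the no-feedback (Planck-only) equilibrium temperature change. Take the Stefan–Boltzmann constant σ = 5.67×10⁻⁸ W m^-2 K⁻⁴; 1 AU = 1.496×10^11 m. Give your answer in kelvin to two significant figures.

Orbital distance: d = 1.00 AU = 1.496×10^11 m.
Flux at the orbit: S = L/(4πd²) = 4.50×10^27/(4π·(1.50×10^11)²) = 16000 W m^-2.
Unperturbed T_e = [16000·(1−0.36)/(4σ)]^¼ = 461.0 K.
TOA radiative forcing: ΔF = (1−α)ΔS/4 = 0.64·(+315)/4 = 50.40 W m^-2.
The Planck feedback parameter is 4σT_e³ = 22.22 W m^-2/K.
So ΔT₀ = 50.40/22.22 = 2.27 K.

2.3 kelvin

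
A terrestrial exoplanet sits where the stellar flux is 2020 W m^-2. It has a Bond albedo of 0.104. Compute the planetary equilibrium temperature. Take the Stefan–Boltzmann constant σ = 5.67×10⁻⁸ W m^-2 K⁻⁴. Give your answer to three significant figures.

299 K

Absorbed flux (global mean): S(1−α)/4 = 2020·0.896/4 = 452.5 W m^-2.
In equilibrium σT⁴ equals this, so T = 298.9 K.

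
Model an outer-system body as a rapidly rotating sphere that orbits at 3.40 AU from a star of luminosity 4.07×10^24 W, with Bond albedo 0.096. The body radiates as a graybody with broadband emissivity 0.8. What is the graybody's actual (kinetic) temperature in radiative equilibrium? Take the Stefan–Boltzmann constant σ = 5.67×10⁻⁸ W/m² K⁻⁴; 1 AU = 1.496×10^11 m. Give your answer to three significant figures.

50.0 kelvin

Orbital distance: d = 3.40 AU = 5.086×10^11 m.
Spreading L over a sphere of radius d: S = 4.07×10^24/(4π·5.09×10^11²) = 1.252 W/m².
Absorbed flux (global mean): S(1−α)/4 = 1.252·0.904/4 = 0.2829 W/m².
Equating to εσT⁴ with ε = 0.8: T = (0.2829/0.8σ)^(1/4) = 49.97 K.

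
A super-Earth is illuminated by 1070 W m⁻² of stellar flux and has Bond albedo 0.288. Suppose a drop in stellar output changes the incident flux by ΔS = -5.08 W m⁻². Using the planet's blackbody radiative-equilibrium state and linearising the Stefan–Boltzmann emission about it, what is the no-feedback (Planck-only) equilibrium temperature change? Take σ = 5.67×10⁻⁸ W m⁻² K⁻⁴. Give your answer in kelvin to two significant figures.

Unperturbed T_e = [1070·(1−0.288)/(4σ)]^¼ = 240.7 K.
ΔF = Δ[S(1−α)]/4 = (1−0.288)·-5.08/4 = -0.9042 W m⁻².
Planck response: λ_P = 4σT_e³ = 4·5.67×10⁻⁸·(240.7)³ = 3.165 W m⁻²/K.
ΔT₀ = ΔF/λ_P = -0.9042/3.165 = -0.286 K.

-0.29 kelvin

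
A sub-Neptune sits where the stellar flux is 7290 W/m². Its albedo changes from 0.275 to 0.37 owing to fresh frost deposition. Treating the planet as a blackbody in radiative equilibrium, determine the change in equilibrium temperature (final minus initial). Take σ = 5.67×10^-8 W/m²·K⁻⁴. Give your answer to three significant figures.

Initial: T₁ = [S(1−0.275)/(4σ)]^(1/4) = 390.7 K.
With α = 0.37, T₂ = 377.2 K.
ΔT = T₂ − T₁ = -13.48 K.

-13.5 kelvin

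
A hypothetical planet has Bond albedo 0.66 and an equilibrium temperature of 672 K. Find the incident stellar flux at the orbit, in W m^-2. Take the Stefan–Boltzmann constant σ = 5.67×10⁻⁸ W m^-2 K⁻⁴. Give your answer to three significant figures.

1.36×10^5 W m^-2

Invert the energy balance for S: S = 4σT⁴/(1−α).
σT⁴ = 5.67×10⁻⁸·(672)⁴ = 11560 W m^-2.
S = 4·11560/0.34 = 1.360×10^5 W m^-2.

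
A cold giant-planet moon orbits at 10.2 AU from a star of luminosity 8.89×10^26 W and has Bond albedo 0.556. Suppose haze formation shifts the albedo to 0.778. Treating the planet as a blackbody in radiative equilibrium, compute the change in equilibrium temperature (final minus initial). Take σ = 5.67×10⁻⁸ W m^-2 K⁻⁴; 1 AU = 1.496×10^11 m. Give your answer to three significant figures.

-14.0 K

d = 10.2 × 1.496×10^11 m = 1.526×10^12 m.
Flux at the orbit: S = L/(4πd²) = 8.89×10^26/(4π·(1.53×10^12)²) = 30.38 W m^-2.
Initial: T₁ = [S(1−0.556)/(4σ)]^(1/4) = 87.82 K.
Final:   T₂ = [S(1−0.778)/(4σ)]^(1/4) = 73.85 K.
ΔT = T₂ − T₁ = -13.97 K.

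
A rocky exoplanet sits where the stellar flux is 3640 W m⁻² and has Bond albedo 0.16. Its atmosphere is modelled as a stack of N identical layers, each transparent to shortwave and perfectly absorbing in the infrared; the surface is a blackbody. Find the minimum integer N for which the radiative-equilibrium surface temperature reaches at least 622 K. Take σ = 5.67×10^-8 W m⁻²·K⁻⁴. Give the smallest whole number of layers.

OLR = S(1−α)/4 = 764.4 W m⁻²; the top layer radiates at T_e = 340.7 K.
Need (N+1)T_e⁴ ≥ T_s⁴, i.e. N+1 ≥ (622/340.7)⁴ = 11.103.
The minimum whole number is N = 11.

11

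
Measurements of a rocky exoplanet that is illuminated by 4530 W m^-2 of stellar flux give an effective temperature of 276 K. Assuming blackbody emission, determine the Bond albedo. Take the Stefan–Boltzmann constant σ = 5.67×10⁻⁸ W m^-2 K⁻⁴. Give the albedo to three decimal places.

0.709

From σT⁴ = S(1−α)/4 we invert for α: 1−α = 4σT⁴/S.
4σT⁴ = 4·5.67×10⁻⁸·(276)⁴ = 1316 W m^-2.
Hence α = 1 − 1316/4530 = 0.7095.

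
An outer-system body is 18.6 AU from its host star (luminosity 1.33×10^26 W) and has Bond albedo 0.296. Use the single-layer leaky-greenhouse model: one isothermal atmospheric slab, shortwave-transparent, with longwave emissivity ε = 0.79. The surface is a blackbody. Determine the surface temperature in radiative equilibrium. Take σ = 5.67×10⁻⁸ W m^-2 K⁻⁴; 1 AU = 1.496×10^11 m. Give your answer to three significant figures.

Orbital distance: d = 18.6 AU = 2.783×10^12 m.
S = L/(4πd²) = 1.367 W m^-2.
The planet radiates to space at T_e = [S(1−α)/(4σ)]^(1/4) = 45.39 K.
The surface balance (absorbed SW + ε·downward IR = σT_s⁴) with T_a⁴ = T_s⁴/2 reduces to T_s = T_e·[2/(2−ε)]^¼ = 51.46 K.

51.5 K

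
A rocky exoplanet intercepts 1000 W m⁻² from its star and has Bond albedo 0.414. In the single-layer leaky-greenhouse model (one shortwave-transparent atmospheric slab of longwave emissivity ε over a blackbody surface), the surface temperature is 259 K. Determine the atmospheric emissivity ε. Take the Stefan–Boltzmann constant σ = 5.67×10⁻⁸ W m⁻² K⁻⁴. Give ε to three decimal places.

TOA balance gives T_e = 225.5 K.
T_s⁴ = T_e⁴·2/(2−ε) → ε = 2 − 2(T_e/T_s)⁴ = 2 − 2·(225.5/259)⁴ = 0.8516.

0.852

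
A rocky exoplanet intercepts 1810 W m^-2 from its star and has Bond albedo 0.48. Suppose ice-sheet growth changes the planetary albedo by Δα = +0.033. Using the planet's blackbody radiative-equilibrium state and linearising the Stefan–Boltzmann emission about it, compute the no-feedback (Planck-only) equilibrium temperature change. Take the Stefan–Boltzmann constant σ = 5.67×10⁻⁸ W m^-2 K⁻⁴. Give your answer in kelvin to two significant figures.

The baseline emission temperature is T_e = 253.8 K.
The change in absorbed flux is Δ[S(1−α)/4] = −SΔα/4 = -14.93 W m^-2.
The Planck feedback parameter is 4σT_e³ = 3.708 W m^-2/K.
Hence the no-feedback warming is ΔF/(4σT_e³) = -4.03 K.

-4.0 kelvin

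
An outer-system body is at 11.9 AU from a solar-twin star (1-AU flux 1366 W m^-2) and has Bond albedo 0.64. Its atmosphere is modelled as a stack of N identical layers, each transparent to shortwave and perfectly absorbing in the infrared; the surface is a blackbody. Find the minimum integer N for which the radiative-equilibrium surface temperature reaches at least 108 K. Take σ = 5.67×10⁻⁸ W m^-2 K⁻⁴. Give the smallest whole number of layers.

Irradiance scales as 1/d², so S = 1366 W m^-2 × (1/11.9)² = 9.646 W m^-2.
Top-of-atmosphere balance: σT_e⁴ = S(1−α)/4 = 0.8682 W m^-2 → T_e = 62.55 K.
Since T_s⁴ = (N+1)T_e⁴, we need N ≥ (T_s/T_e)⁴ − 1 = 7.885.
Rounding up, N = 8.

8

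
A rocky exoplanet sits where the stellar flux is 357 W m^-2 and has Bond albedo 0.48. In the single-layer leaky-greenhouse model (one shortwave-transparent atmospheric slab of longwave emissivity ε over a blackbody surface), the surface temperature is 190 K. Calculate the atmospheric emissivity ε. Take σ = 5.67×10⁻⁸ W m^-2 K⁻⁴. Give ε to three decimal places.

First, T_e = [357.0·(1−0.48)/(4σ)]^(1/4) = 169.1 K.
T_s⁴ = T_e⁴·2/(2−ε) → ε = 2 − 2(T_e/T_s)⁴ = 2 − 2·(169.1/190)⁴ = 0.7438.

0.744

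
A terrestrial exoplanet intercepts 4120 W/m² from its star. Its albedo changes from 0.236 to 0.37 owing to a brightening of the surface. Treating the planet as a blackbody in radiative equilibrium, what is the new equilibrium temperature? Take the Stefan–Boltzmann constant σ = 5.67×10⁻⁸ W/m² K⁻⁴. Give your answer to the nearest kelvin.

327 kelvin

T₂ = [S(1−α₂)/(4σ)]^(1/4) = [4120·0.63/(4σ)]^(1/4) = 327.1 K.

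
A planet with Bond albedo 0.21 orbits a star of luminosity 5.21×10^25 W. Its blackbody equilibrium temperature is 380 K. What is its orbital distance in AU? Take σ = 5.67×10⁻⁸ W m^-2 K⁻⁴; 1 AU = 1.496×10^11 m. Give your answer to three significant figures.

Required flux: S = 4σT⁴/(1−α) = 5986 W m^-2.
S = L/(4πd²) → d = √(L/4πS) = √(5.21×10^25/(4π·5986)) = 2.632×10^10 m = 0.1759 AU.

0.176 AU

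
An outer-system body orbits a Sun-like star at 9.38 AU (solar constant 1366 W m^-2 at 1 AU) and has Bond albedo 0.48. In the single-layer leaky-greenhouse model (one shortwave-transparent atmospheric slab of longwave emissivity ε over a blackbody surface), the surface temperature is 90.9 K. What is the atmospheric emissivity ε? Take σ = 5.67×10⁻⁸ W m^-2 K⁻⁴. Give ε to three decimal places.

0.957

Irradiance scales as 1/d², so S = 1366 W m^-2 × (1/9.38)² = 15.53 W m^-2.
Effective temperature: T_e = [S(1−α)/(4σ)]^(1/4) = 77.24 K.
Inverting T_s⁴ = 2T_e⁴/(2−ε): (T_e/T_s)⁴ = 0.5214, so ε = 2(1 − 0.5214) = 0.9573.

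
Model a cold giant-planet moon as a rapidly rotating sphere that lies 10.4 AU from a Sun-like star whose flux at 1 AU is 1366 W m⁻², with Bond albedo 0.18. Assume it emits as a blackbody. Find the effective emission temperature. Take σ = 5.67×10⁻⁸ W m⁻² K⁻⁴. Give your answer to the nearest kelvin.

Flux at the orbit: S = 1366/(10.4)² = 12.63 W m⁻².
Absorbed flux (global mean): S(1−α)/4 = 12.63·0.82/4 = 2.589 W m⁻².
Set σT⁴ = 2.589 → T = (2.589/σ)^(1/4) = 82.20 K.

82 K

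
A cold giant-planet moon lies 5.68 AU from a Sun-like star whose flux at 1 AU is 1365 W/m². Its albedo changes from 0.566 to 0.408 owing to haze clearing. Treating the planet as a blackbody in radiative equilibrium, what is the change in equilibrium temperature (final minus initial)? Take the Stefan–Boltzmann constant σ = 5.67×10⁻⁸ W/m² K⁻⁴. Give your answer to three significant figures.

7.66 K

Flux at the orbit: S = 1365/(5.68)² = 42.31 W/m².
With α = 0.566, T₁ = 94.86 K.
Final:   T₂ = [S(1−0.408)/(4σ)]^(1/4) = 102.5 K.
Change: 102.5 − 94.86 = 7.656 K.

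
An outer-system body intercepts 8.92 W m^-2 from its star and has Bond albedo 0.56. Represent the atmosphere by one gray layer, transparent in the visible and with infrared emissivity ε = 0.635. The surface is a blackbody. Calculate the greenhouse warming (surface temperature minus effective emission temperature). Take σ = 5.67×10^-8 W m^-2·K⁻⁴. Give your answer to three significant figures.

6.46 K

The planet radiates to space at T_e = [S(1−α)/(4σ)]^(1/4) = 64.50 K.
Surface balance with a leaky layer gives σT_s⁴ = σT_e⁴·2/(2−ε), so T_s = T_e·[2/(2−0.635)]^(1/4) = 70.96 K.
Greenhouse warming: T_s − T_e = 6.463 K.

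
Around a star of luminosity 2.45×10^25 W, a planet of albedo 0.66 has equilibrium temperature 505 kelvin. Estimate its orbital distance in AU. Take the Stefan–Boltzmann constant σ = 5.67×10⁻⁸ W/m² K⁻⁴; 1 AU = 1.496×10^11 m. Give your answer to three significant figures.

The flux needed for this T is 4σT⁴/(1−0.66) = 43380 W/m².
From L = 4πd²S, d = √(2.45×10^25/(4π·43380)) = 6.704×10^9 m = 0.04481 AU.

0.0448 AU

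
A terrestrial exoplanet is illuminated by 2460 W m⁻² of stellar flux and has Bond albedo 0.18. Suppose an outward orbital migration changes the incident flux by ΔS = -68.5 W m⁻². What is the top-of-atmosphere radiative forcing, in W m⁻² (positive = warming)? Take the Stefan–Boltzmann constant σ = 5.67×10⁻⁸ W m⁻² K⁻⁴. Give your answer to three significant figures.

-14.0 W m⁻²

Only a fraction (1−α) is absorbed and it's spread over 4πR², so ΔF = (1−α)ΔS/4 = -14.04 W m⁻².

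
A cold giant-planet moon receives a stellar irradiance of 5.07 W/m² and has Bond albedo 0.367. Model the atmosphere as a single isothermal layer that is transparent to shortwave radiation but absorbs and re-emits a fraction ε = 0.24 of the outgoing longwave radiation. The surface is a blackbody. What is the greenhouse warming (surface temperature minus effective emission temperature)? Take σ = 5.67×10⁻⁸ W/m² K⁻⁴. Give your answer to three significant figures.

1.99 K

Effective emission temperature (TOA balance): σT_e⁴ = S(1−α)/4 = 0.8023 W/m² → T_e = 61.33 K.
Surface balance with a leaky layer gives σT_s⁴ = σT_e⁴·2/(2−ε), so T_s = T_e·[2/(2−0.24)]^(1/4) = 63.32 K.
T_s − T_e = 63.32 − 61.33 = 1.992 K.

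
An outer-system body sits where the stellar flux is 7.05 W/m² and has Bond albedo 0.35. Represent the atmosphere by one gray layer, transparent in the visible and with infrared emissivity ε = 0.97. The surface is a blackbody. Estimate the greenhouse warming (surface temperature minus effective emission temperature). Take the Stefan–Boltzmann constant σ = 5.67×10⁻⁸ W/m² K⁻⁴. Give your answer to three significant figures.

At the top of the atmosphere, σT_e⁴ = S(1−α)/4 = 1.146 W/m², giving T_e = 67.04 K.
For a single slab of emissivity ε, T_s⁴ = 2T_e⁴/(2−ε); thus T_s = 67.04·(1.942)^(1/4) = 79.14 K.
Greenhouse warming: T_s − T_e = 12.10 K.

12.1 K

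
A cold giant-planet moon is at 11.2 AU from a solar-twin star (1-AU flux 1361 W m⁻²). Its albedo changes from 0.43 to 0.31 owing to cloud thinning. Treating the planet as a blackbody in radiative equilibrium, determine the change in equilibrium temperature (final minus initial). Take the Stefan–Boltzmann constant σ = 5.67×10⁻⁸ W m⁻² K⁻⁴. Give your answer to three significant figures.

Irradiance scales as 1/d², so S = 1361 W m⁻² × (1/11.2)² = 10.85 W m⁻².
Initial: T₁ = [S(1−0.43)/(4σ)]^(1/4) = 72.26 K.
After:  T₂ = [10.85·0.69/(4σ)]^(1/4) = 75.80 K.
Change: 75.80 − 72.26 = 3.535 K.

3.54 K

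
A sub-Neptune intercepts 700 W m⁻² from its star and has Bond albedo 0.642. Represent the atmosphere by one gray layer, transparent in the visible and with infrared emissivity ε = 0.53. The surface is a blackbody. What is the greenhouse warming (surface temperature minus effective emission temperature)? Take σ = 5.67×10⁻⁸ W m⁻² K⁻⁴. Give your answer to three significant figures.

14.6 K

At the top of the atmosphere, σT_e⁴ = S(1−α)/4 = 62.65 W m⁻², giving T_e = 182.3 K.
For a single slab of emissivity ε, T_s⁴ = 2T_e⁴/(2−ε); thus T_s = 182.3·(1.361)^(1/4) = 196.9 K.
Greenhouse warming: T_s − T_e = 14.59 K.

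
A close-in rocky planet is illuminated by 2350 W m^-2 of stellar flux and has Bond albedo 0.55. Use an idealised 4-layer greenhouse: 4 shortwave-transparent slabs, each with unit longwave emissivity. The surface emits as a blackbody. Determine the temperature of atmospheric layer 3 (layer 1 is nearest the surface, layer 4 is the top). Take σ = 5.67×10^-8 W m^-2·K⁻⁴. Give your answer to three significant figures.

311 K

OLR = S(1−α)/4 = 264.4 W m^-2; the top layer radiates at T_e = 261.3 K.
Each opaque layer satisfies 2T_j⁴ = T_{j−1}⁴ + T_{j+1}⁴, giving T_k⁴ = (N+1−k)T_e⁴.
With k = 3: T_3 = (4+1−3)^¼·261.3 K = 310.8 K.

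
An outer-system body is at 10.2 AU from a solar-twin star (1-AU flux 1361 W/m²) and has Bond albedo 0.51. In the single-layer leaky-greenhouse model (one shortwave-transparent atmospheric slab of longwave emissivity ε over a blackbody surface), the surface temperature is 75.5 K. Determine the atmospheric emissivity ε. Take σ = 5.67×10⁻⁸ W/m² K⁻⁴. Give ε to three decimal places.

Irradiance scales as 1/d², so S = 1361 W/m² × (1/10.2)² = 13.08 W/m².
TOA balance gives T_e = 72.91 K.
T_s⁴ = T_e⁴·2/(2−ε) → ε = 2 − 2(T_e/T_s)⁴ = 2 − 2·(72.91/75.5)⁴ = 0.2604.

0.260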